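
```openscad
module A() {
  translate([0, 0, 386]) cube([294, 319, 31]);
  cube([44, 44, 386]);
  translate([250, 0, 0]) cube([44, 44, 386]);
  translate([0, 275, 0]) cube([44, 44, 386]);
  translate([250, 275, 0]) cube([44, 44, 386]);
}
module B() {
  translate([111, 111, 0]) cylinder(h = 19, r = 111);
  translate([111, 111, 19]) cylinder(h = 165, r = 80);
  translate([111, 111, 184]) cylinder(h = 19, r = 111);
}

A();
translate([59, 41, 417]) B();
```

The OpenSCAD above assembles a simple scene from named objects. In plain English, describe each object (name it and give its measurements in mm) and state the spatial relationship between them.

A is a four-legged stool. The seat is a 294×319×31 mm slab whose top surface is at z = 417 mm; four square legs, each 44×44 mm in cross-section, run from the floor (z = 0) to the underside of the seat, each flush with a corner of the seat.

B is a spool: two coaxial disc flanges of radius 111 mm and thickness 19 mm, joined by a core cylinder of radius 80 mm and height 165 mm. The lower flange rests on z = 0 and the three cylinders share a vertical axis.

The spool is on top of the stool.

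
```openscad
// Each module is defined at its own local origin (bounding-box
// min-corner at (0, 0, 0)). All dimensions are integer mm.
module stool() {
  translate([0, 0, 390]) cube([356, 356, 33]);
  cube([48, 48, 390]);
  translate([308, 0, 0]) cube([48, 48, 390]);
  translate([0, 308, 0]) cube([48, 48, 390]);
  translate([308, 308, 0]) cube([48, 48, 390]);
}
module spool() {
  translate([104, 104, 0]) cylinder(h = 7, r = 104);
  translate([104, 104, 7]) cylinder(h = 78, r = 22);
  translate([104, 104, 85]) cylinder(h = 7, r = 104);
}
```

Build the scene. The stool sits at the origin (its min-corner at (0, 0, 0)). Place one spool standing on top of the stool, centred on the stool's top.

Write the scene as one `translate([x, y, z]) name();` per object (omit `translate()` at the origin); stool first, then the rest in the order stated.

stool();
translate([74, 74, 423]) spool();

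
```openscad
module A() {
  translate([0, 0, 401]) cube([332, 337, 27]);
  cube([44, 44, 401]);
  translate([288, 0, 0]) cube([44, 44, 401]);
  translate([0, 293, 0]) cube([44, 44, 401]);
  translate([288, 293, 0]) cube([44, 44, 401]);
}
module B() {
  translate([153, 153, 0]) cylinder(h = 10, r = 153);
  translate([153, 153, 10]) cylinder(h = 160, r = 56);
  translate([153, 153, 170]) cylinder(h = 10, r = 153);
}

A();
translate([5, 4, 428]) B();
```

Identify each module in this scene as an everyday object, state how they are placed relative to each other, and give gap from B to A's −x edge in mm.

The spool's min-x is at 5; the stool's min-x is 0; gap = 5 mm.

A is a stool. B is a spool. The spool is on top of the stool. The gap from the spool to the stool's −x edge is 5 mm.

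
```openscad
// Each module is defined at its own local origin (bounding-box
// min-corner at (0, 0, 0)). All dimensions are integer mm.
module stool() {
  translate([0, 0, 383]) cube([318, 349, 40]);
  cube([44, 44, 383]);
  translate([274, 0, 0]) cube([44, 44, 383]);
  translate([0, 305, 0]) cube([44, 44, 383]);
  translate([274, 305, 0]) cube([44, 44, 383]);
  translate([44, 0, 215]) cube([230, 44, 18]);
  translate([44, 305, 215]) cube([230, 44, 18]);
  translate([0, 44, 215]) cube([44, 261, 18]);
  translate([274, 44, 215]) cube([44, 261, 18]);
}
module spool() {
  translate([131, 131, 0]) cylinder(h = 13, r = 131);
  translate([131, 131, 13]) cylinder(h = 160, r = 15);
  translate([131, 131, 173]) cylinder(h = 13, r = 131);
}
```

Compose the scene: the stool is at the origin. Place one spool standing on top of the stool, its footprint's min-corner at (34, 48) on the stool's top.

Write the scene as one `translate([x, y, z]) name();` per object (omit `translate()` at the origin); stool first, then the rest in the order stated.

stool();
translate([34, 48, 423]) spool();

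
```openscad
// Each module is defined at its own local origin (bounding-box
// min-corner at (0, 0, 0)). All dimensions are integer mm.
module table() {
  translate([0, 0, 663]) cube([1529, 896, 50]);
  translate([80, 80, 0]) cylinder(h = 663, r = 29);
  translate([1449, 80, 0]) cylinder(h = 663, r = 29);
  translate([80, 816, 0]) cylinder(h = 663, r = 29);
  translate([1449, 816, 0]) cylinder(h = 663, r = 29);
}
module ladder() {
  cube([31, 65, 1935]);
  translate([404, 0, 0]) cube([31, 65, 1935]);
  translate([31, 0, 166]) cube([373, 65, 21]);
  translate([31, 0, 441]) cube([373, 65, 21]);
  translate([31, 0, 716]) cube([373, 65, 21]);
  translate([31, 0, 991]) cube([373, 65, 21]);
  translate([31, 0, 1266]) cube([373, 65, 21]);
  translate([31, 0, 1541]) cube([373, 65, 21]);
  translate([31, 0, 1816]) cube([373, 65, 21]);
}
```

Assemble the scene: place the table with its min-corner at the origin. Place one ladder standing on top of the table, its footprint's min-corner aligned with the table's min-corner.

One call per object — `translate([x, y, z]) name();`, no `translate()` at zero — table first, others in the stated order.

table();
translate([0, 0, 713]) ladder();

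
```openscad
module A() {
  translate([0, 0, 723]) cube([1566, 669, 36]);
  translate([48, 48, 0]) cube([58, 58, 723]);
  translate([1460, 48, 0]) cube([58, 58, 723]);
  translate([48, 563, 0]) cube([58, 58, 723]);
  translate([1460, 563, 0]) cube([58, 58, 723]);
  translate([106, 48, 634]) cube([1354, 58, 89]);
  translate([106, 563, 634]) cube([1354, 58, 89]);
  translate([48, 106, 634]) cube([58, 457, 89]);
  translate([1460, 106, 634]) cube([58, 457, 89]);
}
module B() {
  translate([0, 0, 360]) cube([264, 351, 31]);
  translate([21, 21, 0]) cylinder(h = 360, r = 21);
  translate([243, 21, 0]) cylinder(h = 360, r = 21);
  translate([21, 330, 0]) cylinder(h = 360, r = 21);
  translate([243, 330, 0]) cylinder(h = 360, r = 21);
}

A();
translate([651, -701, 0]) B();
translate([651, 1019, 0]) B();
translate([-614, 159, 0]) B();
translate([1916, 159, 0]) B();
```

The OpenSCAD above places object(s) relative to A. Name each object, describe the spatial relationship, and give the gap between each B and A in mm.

Each stool's nearest face is 350 mm from the table's bounding box.

A is a table. B is a stool. Four stools sit around the table at the −y, +y, −x, +x sides. The gap between each stool and the table is 350 mm.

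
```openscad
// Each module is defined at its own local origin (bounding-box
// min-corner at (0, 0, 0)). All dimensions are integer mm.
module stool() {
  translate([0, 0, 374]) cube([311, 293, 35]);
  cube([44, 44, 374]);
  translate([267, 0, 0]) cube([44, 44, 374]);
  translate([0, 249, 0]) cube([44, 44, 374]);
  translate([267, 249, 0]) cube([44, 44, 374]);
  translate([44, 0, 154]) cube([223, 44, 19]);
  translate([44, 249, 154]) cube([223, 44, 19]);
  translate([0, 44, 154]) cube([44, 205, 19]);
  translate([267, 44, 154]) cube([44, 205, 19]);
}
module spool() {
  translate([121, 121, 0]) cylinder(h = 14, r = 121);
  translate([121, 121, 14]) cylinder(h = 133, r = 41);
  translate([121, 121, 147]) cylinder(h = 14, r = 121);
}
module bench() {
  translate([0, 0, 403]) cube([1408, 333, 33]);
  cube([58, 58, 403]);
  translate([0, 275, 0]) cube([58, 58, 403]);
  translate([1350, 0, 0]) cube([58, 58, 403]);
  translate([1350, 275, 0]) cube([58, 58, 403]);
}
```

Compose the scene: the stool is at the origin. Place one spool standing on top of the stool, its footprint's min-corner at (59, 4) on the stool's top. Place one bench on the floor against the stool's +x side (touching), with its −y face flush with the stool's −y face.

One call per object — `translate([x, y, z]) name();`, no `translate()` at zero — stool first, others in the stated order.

stool();
translate([59, 4, 409]) spool();
translate([311, 0, 0]) bench();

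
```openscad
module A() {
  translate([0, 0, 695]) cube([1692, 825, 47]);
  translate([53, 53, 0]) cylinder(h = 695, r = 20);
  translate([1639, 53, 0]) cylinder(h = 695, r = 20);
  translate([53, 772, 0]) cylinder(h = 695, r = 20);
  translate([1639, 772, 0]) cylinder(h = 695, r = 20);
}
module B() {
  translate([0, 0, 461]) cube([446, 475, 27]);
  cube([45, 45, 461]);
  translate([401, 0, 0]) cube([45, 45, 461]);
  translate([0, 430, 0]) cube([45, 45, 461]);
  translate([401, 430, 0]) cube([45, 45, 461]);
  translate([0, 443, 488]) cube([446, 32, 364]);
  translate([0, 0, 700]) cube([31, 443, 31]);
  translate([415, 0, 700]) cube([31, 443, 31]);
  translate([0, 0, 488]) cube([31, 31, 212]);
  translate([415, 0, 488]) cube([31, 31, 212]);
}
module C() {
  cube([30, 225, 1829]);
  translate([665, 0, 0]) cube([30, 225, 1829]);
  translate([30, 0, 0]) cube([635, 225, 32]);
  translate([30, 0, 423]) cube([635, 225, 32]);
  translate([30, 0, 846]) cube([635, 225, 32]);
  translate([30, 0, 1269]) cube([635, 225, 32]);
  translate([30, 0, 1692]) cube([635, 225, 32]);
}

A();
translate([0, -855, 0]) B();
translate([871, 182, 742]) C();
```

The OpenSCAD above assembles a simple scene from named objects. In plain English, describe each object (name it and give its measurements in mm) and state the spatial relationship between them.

A is a table: top 1692 mm (x) × 825 mm (y), 47 mm thick, upper face at z = 742 mm, on four round legs of 40 mm diameter, each leg's bounding box inset 33 mm from the nearest pair of top edges, running from z = 0 to the bottom of the top.

B is a chair: 446×475 mm seat, 27 mm thick, top at z = 488 mm, on four 45 mm square corner legs flush with the seat edges. A 32 mm thick backrest slab spans the full seat width, extending 364 mm above the seat top, its back face flush with the seat's +y edge. Two armrests of 31×31 mm section run along each side from the seat's front edge to the front of the backrest, top faces 243 mm above the seat top and outer faces flush with the seat's x-edges; a 31×31 mm post under the front of each armrest stands on the seat at the front corner.

C is a bookshelf 695 mm wide overall, 225 mm deep and 1829 mm tall. The two sides are 30 mm thick vertical panels. 5 horizontal shelves of 32 mm thickness span between the inner faces of the sides; the lowest shelf sits on the floor and shelves are stacked with a clear vertical gap of 391 mm between each pair.

The chair is on the floor beside the table on its −y side. The bookshelf is on top of the table.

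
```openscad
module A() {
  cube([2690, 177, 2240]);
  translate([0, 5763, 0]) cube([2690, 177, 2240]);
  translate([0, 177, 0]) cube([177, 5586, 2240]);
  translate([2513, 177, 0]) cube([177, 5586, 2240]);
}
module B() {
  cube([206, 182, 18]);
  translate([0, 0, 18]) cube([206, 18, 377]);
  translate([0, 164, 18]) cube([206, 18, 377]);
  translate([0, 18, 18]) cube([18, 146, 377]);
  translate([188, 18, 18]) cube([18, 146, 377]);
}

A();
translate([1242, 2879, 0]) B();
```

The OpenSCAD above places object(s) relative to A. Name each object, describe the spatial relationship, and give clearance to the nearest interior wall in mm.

Clearances: x = 1065, y = 2702; minimum 1065 mm.

A is a house frame. B is an open box. The open box sits inside the house frame, centred. The clearance to the nearest interior wall is 1065 mm.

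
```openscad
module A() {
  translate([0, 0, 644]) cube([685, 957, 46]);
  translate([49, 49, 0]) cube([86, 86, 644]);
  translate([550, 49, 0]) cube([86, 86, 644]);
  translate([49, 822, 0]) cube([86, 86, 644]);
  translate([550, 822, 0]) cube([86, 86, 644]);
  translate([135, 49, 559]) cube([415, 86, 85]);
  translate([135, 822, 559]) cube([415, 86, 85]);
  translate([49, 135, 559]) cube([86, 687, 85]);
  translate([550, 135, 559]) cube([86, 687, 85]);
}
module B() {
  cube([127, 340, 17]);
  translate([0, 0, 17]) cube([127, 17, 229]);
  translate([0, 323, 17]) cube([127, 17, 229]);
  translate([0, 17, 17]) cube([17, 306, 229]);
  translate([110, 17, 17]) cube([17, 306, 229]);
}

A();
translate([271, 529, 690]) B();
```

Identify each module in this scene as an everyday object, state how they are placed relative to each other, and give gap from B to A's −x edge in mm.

A is a table. B is an open box. The open box is on top of the table. The gap from the open box to the table's −x edge is 271 mm.

The open box's min-x is at 271; the table's min-x is 0; gap = 271 mm.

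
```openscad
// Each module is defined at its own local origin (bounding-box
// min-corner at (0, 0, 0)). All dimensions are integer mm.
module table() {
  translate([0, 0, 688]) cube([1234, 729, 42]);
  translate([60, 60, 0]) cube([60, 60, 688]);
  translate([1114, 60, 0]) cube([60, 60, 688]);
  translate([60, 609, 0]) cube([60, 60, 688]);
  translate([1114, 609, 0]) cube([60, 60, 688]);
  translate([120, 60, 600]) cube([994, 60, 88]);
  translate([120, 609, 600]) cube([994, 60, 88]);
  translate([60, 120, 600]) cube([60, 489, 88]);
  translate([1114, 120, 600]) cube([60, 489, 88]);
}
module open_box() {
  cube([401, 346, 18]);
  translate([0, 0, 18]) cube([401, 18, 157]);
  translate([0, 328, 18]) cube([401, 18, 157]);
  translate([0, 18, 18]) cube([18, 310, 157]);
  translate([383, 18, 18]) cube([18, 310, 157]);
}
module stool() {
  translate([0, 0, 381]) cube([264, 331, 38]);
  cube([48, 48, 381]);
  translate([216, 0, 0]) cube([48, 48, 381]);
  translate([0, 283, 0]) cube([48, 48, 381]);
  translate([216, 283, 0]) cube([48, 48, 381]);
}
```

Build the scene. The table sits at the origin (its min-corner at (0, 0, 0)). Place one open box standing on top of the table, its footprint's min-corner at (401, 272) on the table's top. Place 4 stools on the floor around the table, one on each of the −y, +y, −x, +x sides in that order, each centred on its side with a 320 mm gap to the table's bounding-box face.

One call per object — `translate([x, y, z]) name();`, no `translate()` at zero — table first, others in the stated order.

table();
translate([401, 272, 730]) open_box();
translate([485, -651, 0]) stool();
translate([485, 1049, 0]) stool();
translate([-584, 199, 0]) stool();
translate([1554, 199, 0]) stool();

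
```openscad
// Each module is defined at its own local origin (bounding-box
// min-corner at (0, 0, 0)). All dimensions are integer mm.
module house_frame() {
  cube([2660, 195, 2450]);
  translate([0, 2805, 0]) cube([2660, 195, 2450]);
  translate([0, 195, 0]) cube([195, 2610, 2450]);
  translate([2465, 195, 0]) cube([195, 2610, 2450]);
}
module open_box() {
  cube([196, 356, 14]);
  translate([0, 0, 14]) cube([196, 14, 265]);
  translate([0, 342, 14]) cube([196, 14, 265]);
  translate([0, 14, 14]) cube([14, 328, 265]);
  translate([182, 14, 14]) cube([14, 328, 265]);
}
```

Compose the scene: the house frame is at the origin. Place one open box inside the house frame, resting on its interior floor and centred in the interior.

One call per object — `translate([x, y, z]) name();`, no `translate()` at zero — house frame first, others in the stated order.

house_frame();
translate([1232, 1322, 0]) open_box();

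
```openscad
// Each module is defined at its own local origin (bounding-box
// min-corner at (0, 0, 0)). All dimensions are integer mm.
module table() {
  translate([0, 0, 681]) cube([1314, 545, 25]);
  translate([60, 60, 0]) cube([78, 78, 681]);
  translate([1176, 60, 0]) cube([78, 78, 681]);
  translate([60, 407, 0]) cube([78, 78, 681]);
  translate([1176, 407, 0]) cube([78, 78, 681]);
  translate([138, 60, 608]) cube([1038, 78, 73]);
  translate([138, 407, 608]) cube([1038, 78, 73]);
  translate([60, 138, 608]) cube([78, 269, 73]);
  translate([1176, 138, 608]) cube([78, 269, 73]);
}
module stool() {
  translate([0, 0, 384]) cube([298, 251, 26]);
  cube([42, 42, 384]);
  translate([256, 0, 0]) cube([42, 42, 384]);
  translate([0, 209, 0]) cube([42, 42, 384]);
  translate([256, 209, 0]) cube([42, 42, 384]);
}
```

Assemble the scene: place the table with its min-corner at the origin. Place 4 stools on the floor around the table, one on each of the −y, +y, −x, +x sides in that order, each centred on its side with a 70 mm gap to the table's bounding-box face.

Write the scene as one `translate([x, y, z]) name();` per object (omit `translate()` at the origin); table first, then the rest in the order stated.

table();
translate([508, -321, 0]) stool();
translate([508, 615, 0]) stool();
translate([-368, 147, 0]) stool();
translate([1384, 147, 0]) stool();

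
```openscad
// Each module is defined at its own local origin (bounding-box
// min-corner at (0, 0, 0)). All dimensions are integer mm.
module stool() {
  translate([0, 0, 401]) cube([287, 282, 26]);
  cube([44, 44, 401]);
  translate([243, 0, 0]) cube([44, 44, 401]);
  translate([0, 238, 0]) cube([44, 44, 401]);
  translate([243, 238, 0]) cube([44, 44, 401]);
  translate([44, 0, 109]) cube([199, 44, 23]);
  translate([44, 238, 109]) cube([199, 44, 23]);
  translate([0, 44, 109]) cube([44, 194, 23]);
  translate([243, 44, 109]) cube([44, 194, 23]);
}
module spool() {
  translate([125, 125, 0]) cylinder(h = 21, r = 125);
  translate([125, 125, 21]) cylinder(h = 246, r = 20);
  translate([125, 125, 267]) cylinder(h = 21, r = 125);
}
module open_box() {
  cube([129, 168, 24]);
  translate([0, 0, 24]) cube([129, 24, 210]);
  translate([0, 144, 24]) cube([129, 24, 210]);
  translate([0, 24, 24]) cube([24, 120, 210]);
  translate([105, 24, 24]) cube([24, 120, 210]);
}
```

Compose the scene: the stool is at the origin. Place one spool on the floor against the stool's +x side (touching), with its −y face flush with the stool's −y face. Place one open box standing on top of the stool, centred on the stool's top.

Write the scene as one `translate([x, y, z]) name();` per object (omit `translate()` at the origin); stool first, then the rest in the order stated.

stool();
translate([287, 0, 0]) spool();
translate([79, 57, 427]) open_box();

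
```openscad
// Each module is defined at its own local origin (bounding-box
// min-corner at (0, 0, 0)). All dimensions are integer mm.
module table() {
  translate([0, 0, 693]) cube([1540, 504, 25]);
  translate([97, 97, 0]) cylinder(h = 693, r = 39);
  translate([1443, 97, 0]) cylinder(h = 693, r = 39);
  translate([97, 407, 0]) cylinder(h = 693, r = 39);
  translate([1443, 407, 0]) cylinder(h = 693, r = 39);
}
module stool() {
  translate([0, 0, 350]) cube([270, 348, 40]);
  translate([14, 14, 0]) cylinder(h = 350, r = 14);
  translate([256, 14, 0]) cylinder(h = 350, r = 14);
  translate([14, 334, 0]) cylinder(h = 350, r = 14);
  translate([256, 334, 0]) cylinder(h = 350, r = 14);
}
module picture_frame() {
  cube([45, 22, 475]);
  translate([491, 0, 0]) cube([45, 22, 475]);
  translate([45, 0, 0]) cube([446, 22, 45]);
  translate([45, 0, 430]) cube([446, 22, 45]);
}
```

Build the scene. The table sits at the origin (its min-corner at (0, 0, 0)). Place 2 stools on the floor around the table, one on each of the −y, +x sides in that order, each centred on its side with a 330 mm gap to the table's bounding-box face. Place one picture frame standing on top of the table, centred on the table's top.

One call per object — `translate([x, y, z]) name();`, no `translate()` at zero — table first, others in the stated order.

table();
translate([635, -678, 0]) stool();
translate([1870, 78, 0]) stool();
translate([502, 241, 718]) picture_frame();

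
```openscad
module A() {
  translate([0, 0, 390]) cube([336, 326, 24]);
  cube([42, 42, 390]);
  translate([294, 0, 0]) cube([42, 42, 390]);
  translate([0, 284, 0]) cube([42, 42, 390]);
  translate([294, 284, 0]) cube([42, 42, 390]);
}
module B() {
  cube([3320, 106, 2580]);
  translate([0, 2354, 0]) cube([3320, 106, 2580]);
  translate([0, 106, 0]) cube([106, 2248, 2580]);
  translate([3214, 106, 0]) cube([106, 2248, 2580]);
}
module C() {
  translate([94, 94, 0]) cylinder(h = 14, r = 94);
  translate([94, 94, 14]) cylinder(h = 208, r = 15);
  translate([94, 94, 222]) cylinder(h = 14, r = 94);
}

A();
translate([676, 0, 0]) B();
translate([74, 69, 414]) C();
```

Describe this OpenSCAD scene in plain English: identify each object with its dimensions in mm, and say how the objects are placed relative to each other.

A is a four-legged stool. The seat is 336×326 mm, 24 mm thick, top at z = 414 mm. It stands on four square legs, each 42×42 mm in cross-section, from z = 0 to the seat underside, each flush with a corner of the seat.

B is a box-shaped house frame (walls only): outside footprint 3320×2460 mm, wall height 2580 mm, wall thickness 106 mm. The two y-facing walls run the full x-width; the two x-facing walls fit between the inner faces of the y-facing walls.

C is a spool: two coaxial disc flanges of radius 94 mm and thickness 14 mm, joined by a core cylinder of radius 15 mm and height 208 mm. The lower flange rests on z = 0 and the three cylinders share a vertical axis.

The house frame is on the floor beside the stool on its +x side. The spool is on top of the stool, centred.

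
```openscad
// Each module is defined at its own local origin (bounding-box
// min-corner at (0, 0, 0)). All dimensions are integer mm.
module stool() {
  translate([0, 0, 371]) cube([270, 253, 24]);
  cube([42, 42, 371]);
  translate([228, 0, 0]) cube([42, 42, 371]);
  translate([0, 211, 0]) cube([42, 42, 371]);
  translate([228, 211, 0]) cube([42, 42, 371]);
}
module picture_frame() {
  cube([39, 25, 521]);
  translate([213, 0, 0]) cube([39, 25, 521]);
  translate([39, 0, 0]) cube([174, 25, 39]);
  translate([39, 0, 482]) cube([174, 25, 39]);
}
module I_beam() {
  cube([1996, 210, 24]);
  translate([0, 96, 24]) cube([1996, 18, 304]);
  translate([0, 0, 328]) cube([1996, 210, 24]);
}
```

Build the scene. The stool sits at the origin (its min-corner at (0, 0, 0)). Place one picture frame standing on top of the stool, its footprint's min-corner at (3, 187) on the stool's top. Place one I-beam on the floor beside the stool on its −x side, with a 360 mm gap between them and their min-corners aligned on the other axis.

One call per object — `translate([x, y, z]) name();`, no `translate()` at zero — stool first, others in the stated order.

stool();
translate([3, 187, 395]) picture_frame();
translate([-2356, 0, 0]) I_beam();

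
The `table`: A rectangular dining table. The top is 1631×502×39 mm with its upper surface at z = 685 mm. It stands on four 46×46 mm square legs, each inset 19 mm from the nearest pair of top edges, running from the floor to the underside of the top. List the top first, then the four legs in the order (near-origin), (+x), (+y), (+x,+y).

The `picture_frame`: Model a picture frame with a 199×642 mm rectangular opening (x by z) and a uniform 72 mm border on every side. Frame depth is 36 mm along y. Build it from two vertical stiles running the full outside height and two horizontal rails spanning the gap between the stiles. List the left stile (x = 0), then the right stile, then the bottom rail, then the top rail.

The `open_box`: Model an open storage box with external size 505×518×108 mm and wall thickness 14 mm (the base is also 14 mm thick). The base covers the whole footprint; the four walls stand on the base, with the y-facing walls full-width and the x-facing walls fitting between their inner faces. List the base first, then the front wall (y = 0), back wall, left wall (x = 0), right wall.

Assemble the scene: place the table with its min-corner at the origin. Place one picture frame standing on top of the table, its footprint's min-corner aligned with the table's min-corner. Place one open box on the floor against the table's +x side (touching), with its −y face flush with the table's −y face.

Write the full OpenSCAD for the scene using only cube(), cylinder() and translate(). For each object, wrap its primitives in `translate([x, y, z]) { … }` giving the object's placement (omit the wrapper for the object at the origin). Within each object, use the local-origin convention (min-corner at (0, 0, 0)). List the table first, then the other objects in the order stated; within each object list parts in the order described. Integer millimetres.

translate([0, 0, 646]) cube([1631, 502, 39]);
translate([19, 19, 0]) cube([46, 46, 646]);
translate([1566, 19, 0]) cube([46, 46, 646]);
translate([19, 437, 0]) cube([46, 46, 646]);
translate([1566, 437, 0]) cube([46, 46, 646]);
translate([0, 0, 685]) {
  cube([72, 36, 786]);
  translate([271, 0, 0]) cube([72, 36, 786]);
  translate([72, 0, 0]) cube([199, 36, 72]);
  translate([72, 0, 714]) cube([199, 36, 72]);
}
translate([1631, 0, 0]) {
  cube([505, 518, 14]);
  translate([0, 0, 14]) cube([505, 14, 94]);
  translate([0, 504, 14]) cube([505, 14, 94]);
  translate([0, 14, 14]) cube([14, 490, 94]);
  translate([491, 14, 14]) cube([14, 490, 94]);
}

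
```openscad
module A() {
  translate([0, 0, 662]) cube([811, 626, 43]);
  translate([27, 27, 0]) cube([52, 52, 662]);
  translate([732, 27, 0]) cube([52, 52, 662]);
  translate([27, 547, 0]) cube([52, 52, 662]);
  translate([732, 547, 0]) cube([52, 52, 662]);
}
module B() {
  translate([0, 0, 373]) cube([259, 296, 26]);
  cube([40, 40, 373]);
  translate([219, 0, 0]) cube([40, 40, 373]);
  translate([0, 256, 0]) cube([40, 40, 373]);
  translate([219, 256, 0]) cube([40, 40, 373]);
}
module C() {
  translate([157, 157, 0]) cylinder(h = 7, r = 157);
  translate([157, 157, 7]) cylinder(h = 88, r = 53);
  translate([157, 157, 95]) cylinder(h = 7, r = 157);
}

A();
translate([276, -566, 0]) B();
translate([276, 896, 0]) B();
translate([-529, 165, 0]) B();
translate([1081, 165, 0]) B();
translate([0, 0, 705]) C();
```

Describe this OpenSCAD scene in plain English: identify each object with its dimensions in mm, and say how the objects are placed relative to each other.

A is a rectangular dining table. The top is 811×626×43 mm with its upper surface at z = 705 mm. It stands on four 52×52 mm square legs, each inset 27 mm from the nearest pair of top edges, running from the floor to the underside of the top.

B is a four-legged stool. The seat is a 259×296×26 mm slab whose top surface is at z = 399 mm; four square legs, each 40×40 mm in cross-section, run from the floor (z = 0) to the underside of the seat, each flush with a corner of the seat.

C is a spool: two coaxial disc flanges of radius 157 mm and thickness 7 mm, joined by a core cylinder of radius 53 mm and height 88 mm. The lower flange rests on z = 0 and the three cylinders share a vertical axis.

Four stools sit around the table at the −y, +y, −x, +x sides. The spool is on top of the table.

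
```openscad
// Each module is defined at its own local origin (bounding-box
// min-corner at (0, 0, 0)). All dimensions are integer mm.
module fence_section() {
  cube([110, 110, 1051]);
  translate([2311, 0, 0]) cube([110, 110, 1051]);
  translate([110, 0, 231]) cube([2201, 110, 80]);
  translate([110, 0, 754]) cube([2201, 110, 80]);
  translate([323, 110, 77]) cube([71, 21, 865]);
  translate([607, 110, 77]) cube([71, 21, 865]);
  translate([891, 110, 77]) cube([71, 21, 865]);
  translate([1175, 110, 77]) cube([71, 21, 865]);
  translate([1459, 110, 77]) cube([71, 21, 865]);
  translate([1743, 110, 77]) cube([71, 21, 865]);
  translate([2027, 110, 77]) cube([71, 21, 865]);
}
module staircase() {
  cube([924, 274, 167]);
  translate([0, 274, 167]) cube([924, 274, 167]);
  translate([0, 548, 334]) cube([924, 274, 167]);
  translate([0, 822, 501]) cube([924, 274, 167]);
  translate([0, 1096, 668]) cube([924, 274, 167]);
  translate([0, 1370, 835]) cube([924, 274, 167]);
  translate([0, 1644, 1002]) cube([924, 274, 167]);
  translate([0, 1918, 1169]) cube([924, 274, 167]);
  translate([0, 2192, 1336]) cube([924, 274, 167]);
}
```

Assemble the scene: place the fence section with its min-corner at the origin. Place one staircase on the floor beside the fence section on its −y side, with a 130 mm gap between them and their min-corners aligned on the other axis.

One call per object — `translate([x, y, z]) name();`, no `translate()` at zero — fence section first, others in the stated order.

fence_section();
translate([0, -2596, 0]) staircase();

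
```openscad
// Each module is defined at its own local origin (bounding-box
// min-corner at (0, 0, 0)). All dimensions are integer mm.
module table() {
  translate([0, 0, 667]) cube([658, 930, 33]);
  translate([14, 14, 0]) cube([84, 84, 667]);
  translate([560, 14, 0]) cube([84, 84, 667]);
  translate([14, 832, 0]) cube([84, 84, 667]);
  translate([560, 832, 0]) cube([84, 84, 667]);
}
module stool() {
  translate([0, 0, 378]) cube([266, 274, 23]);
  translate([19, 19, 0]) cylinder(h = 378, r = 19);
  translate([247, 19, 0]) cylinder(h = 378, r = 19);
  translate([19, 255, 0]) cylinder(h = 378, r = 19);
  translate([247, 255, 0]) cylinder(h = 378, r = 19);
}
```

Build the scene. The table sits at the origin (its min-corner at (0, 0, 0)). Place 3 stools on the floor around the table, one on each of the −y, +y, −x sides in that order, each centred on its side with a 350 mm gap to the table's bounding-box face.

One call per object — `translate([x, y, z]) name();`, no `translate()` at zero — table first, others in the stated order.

table();
translate([196, -624, 0]) stool();
translate([196, 1280, 0]) stool();
translate([-616, 328, 0]) stool();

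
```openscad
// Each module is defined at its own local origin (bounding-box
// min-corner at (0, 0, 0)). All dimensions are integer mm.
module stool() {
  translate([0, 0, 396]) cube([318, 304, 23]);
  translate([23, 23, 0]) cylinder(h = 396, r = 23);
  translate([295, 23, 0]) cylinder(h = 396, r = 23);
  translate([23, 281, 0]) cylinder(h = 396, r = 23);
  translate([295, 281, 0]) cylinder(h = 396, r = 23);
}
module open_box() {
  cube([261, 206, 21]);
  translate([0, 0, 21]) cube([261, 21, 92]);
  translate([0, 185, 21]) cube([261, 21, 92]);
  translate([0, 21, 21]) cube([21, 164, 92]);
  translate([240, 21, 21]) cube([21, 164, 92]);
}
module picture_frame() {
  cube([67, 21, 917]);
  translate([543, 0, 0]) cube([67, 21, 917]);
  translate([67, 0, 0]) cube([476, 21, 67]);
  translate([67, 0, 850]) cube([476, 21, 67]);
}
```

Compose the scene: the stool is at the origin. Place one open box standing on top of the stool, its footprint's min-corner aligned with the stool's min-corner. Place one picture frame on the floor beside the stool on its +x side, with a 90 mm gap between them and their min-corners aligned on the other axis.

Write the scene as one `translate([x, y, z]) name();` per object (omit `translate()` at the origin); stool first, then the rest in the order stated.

stool();
translate([0, 0, 419]) open_box();
translate([408, 0, 0]) picture_frame();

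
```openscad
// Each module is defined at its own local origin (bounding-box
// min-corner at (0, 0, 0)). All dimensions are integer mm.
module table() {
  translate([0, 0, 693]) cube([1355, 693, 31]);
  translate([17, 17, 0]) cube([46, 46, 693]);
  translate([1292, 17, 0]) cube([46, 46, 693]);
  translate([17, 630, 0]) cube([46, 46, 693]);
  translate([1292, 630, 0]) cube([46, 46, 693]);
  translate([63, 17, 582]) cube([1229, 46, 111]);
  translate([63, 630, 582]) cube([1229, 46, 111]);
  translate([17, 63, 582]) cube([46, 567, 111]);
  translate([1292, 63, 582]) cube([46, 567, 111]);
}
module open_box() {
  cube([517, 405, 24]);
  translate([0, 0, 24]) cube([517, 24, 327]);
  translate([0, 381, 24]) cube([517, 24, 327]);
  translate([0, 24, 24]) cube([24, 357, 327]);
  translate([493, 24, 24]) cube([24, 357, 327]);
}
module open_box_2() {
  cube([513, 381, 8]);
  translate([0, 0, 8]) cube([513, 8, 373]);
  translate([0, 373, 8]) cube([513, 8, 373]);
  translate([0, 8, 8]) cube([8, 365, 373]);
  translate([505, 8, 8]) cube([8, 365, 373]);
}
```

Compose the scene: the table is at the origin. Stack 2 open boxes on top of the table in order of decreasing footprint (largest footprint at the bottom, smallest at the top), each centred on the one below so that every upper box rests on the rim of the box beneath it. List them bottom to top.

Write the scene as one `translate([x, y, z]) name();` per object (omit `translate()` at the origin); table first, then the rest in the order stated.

table();
translate([419, 144, 724]) open_box();
translate([421, 156, 1075]) open_box_2();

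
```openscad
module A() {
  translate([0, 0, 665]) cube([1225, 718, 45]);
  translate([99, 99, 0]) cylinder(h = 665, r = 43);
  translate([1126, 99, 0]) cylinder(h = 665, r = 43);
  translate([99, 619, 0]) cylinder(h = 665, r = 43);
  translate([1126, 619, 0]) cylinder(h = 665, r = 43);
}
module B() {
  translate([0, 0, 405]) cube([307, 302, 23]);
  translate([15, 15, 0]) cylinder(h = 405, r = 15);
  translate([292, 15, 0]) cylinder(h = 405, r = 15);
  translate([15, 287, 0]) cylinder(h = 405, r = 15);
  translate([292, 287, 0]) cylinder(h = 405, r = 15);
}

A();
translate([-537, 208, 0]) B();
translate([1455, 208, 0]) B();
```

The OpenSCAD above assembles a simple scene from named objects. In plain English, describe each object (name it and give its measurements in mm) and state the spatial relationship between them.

A is a table with a 1225×718 mm rectangular top, 45 mm thick, top surface at z = 710 mm, supported by four round legs of 86 mm diameter, each leg's bounding box inset 56 mm from the nearest pair of top edges, running from the floor.

B is a four-legged stool. The seat is 307×302 mm, 23 mm thick, top at z = 428 mm. It stands on four round legs, each 30 mm in diameter, from z = 0 to the seat underside, each leg's axis is inset half a diameter from the nearest pair of seat edges (so the leg's bounding box is flush with the corner).

Two stools sit around the table at the −x, +x sides.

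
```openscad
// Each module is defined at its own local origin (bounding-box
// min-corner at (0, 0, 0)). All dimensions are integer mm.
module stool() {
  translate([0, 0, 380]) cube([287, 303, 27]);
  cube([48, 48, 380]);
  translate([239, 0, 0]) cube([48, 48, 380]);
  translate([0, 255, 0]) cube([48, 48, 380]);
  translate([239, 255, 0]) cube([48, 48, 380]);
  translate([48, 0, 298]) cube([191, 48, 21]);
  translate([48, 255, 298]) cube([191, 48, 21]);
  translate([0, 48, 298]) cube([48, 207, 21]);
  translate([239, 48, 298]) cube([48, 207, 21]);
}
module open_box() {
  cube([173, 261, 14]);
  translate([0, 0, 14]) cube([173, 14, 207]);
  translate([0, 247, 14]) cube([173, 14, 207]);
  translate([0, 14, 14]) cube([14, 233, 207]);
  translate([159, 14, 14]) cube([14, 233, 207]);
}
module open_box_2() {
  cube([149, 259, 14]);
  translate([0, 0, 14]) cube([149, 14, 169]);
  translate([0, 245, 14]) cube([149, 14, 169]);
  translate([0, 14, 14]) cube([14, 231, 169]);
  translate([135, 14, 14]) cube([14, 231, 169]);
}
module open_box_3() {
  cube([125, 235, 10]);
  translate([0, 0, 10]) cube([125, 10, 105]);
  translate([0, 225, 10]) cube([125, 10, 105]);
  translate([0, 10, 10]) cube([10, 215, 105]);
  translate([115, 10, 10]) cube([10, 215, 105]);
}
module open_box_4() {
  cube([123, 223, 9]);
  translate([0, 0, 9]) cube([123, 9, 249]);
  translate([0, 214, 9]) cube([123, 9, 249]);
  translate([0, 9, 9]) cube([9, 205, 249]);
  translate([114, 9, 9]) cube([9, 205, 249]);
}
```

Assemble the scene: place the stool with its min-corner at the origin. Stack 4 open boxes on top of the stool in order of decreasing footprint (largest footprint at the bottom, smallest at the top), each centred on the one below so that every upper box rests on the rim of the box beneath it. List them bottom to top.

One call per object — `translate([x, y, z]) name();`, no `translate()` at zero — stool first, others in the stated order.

stool();
translate([57, 21, 407]) open_box();
translate([69, 22, 628]) open_box_2();
translate([81, 34, 811]) open_box_3();
translate([82, 40, 926]) open_box_4();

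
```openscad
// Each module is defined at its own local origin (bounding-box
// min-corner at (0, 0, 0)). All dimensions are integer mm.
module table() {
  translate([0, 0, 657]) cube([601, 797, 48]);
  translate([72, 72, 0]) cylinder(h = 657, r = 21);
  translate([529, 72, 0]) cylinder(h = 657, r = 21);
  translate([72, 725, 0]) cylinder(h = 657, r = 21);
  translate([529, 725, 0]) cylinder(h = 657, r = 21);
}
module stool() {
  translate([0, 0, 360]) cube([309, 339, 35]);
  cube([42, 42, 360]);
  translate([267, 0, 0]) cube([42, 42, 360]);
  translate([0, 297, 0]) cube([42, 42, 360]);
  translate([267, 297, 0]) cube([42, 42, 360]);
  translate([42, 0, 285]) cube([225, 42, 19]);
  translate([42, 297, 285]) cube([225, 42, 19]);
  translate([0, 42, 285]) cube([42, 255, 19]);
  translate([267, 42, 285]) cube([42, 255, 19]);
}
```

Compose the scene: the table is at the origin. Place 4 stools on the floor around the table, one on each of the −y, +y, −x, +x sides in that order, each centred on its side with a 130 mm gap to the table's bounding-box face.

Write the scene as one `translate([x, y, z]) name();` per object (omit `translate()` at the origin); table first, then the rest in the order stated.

table();
translate([146, -469, 0]) stool();
translate([146, 927, 0]) stool();
translate([-439, 229, 0]) stool();
translate([731, 229, 0]) stool();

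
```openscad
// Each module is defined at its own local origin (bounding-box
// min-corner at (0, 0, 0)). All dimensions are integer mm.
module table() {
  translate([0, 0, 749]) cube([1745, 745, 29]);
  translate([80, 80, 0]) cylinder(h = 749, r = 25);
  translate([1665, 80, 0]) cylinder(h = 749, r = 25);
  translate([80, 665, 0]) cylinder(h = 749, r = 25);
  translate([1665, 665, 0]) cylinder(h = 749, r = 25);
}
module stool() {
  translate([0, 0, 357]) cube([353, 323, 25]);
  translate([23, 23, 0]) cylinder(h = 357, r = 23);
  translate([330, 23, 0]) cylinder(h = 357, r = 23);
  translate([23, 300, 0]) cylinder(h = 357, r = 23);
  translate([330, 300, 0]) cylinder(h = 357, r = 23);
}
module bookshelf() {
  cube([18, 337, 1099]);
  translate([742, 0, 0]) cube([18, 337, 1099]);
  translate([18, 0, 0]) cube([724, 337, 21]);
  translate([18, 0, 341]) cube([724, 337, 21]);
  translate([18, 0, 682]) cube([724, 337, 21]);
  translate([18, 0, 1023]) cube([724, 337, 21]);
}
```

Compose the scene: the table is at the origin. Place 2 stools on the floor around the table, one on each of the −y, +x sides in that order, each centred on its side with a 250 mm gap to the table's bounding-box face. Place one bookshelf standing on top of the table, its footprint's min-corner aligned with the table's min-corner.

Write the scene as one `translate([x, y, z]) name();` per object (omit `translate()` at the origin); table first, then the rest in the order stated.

table();
translate([696, -573, 0]) stool();
translate([1995, 211, 0]) stool();
translate([0, 0, 778]) bookshelf();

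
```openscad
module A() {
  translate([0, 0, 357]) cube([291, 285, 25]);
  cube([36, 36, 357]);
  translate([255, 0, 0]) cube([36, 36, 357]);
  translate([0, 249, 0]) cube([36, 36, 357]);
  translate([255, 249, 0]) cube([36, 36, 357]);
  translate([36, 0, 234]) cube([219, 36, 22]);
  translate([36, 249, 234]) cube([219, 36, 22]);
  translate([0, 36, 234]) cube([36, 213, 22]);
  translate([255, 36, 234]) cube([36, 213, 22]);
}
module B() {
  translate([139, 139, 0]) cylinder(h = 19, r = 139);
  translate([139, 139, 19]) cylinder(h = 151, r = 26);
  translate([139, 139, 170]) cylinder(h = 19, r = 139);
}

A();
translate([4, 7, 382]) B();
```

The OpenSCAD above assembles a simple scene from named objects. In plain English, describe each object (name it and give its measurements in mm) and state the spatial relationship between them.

A is a four-legged stool. The seat is 291×285 mm, 25 mm thick, top at z = 382 mm. It stands on four square legs, each 36×36 mm in cross-section, from z = 0 to the seat underside, each flush with a corner of the seat. Four stretchers, 36 mm wide and 22 mm tall, connect adjacent legs with their undersides at z = 234 mm, each running between the inner faces of the legs it joins and aligned with the legs' outer faces on the other axis.

B is a spool: two coaxial disc flanges of radius 139 mm and thickness 19 mm, joined by a core cylinder of radius 26 mm and height 151 mm. The lower flange rests on z = 0 and the three cylinders share a vertical axis.

The spool is on top of the stool.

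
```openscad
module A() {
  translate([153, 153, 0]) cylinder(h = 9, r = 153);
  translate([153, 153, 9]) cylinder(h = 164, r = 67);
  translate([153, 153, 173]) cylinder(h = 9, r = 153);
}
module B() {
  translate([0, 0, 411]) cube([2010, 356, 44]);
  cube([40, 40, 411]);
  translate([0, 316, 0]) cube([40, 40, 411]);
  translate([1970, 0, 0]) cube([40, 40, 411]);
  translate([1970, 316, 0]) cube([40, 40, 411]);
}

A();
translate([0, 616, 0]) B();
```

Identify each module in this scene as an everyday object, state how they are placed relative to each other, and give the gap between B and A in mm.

The bench's nearest face is 310 mm from the spool's +y face.

A is a spool. B is a bench. The bench is on the floor beside the spool on its +y side. The gap between the bench and the spool is 310 mm.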